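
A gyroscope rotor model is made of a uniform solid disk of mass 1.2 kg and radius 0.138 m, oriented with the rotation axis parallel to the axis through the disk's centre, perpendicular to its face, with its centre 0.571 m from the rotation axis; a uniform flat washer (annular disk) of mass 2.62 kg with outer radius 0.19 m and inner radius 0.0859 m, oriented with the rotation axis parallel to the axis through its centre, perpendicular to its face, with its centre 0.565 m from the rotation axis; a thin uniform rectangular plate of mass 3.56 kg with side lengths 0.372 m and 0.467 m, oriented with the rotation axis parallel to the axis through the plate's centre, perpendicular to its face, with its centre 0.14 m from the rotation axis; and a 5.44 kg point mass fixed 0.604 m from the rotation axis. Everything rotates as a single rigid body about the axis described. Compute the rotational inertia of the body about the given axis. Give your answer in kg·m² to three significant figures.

3.46

Solid disk: I_cm = (1/2)MR² = (1/2)(1.2)(0.138)² = 0.011426 kg·m²; centre at d = 0.571 m, so the parallel axis theorem gives I = 0.011426 + (1.2)(0.571)² = 0.40268 kg·m².
Annular disk: I_cm = (1/2)M(R²+r²) = (1/2)(2.62)[(0.19)² + (0.0859)²] = 0.056957 kg·m²; centre at d = 0.565 m, so the parallel axis theorem gives I = 0.056957 + (2.62)(0.565)² = 0.89333 kg·m².
Rectangular plate: I_cm = (1/12)M(a²+b²) = (1/12)(3.56)[(0.372)² + (0.467)²] = 0.10575 kg·m²; centre at d = 0.14 m, so the parallel axis theorem gives I = 0.10575 + (3.56)(0.14)² = 0.17553 kg·m².
Point mass: I_cm = 0; centre at d = 0.604 m, so the parallel axis theorem gives I = 0 + (5.44)(0.604)² = 1.9846 kg·m².
Total I = 0.40268 + 0.89333 + 0.17553 + 1.9846 = 3.4561 kg·m².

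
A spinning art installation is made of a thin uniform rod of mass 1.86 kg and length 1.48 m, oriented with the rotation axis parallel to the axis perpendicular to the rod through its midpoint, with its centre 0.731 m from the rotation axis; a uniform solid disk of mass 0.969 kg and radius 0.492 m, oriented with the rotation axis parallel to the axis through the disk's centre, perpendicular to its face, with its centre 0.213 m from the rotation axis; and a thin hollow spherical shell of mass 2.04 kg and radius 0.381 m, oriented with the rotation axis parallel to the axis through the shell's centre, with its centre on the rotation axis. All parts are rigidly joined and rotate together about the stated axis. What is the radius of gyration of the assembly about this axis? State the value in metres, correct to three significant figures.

0.590

Thin rod: I_cm = (1/12)ML² = (1/12)(1.86)(1.48)² = 0.33951 kg·m²; centre at d = 0.731 m, so I = I_cm + Md² gives I = 0.33951 + (1.86)(0.731)² = 1.3334 kg·m².
Solid disk: I_cm = (1/2)MR² = (1/2)(0.969)(0.492)² = 0.11728 kg·m²; centre at d = 0.213 m, so I = I_cm + Md² gives I = 0.11728 + (0.969)(0.213)² = 0.16124 kg·m².
Spherical shell: I_cm = (2/3)MR² = (2/3)(2.04)(0.381)² = 0.19742 kg·m²; axis through the centre, so I = 0.19742 kg·m².
Total I = 1.6921 kg·m²; total mass M = 4.869 kg.
k = √(I/M) = √(1.6921/4.869) = 0.58951 m.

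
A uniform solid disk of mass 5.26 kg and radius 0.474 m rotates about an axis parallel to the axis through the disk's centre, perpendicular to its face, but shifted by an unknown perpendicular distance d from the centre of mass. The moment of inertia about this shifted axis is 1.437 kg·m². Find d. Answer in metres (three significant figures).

0.401

About the centre-of-mass axis, I_cm = (1/2)MR² = (1/2)(5.26)(0.474)² = 0.5909 kg·m².
Parallel axis theorem: I = I_cm + Md², so Md² = 1.437 − 0.5909 = 0.8461 kg·m².
d = √(0.8461 / 5.26) = 0.40107 m.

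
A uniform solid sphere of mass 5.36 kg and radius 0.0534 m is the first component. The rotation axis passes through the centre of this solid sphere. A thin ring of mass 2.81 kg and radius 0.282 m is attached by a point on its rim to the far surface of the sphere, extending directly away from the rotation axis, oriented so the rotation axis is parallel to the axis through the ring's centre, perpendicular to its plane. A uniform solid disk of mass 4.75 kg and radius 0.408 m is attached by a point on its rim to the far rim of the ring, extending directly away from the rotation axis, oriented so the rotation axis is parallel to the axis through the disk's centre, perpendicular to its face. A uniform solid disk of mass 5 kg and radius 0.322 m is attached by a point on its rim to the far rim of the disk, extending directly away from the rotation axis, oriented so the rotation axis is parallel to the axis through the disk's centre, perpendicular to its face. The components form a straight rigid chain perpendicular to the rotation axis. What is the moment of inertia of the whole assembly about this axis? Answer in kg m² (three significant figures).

Solid sphere: I_cm = (2/5)MR² = (2/5)(5.36)(0.0534)² = 0.0061137 kg m²; axis through the centre, so I = 0.0061137 kg m².
Thin ring: I_cm = MR² = (2.81)(0.282)² = 0.22346 kg m²; centre at d = 0.0534 + 0.282 = 0.3354 m, so I = I_cm + Md² gives I = 0.22346 + (2.81)(0.3354)² = 0.53957 kg m².
Solid disk: I_cm = (1/2)MR² = (1/2)(4.75)(0.408)² = 0.39535 kg m²; centre at d = 0.0534 + 0.282 + 0.282 + 0.408 = 1.0254 m, so I = I_cm + Md² gives I = 0.39535 + (4.75)(1.0254)² = 5.3897 kg m².
Solid disk: I_cm = (1/2)MR² = (1/2)(5)(0.322)² = 0.25921 kg m²; centre at d = 0.0534 + 0.282 + 0.282 + 0.408 + 0.408 + 0.322 = 1.7554 m, so I = I_cm + Md² gives I = 0.25921 + (5)(1.7554)² = 15.666 kg m².
Total I = 0.0061137 + 0.53957 + 5.3897 + 15.666 = 21.602 kg m².

21.6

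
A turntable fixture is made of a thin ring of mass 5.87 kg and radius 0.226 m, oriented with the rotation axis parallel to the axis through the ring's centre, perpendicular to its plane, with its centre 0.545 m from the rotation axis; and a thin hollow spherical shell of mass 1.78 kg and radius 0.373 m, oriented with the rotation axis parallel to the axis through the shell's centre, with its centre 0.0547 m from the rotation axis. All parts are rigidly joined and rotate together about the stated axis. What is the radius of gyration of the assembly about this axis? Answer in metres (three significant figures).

0.538

Thin ring: I_cm = MR² = (5.87)(0.226)² = 0.29982 kg·m²; centre at d = 0.545 m, so I = I_cm + Md² gives I = 0.29982 + (5.87)(0.545)² = 2.0434 kg·m².
Spherical shell: I_cm = (2/3)MR² = (2/3)(1.78)(0.373)² = 0.1651 kg·m²; centre at d = 0.0547 m, so I = I_cm + Md² gives I = 0.1651 + (1.78)(0.0547)² = 0.17043 kg·m².
Total I = 2.2138 kg·m²; total mass M = 7.65 kg.
k = √(I/M) = √(2.2138/7.65) = 0.53794 m.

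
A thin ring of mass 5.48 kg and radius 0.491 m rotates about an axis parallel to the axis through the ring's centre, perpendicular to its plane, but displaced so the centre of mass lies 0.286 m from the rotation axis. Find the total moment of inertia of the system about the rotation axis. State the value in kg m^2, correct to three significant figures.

1.77

I_cm = MR² = (5.48)(0.491)² = 1.3211 kg m^2; centre at d = 0.286 m, so the parallel axis theorem gives I = 1.3211 + (5.48)(0.286)² = 1.7694 kg m^2.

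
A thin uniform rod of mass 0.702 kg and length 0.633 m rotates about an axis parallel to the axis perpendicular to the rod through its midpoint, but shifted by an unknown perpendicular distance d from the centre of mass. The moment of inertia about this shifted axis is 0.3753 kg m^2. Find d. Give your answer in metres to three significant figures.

0.708

About the centre-of-mass axis, I_cm = (1/12)ML² = (1/12)(0.702)(0.633)² = 0.02344 kg m^2.
Parallel axis theorem: I = I_cm + Md², so Md² = 0.3753 − 0.02344 = 0.35186 kg m^2.
d = √(0.35186 / 0.702) = 0.70797 m.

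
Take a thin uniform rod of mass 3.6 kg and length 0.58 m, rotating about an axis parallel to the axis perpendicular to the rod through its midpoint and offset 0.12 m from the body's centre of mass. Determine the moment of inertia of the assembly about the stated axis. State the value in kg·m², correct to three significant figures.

0.153

I_cm = (1/12)ML² = (1/12)(3.6)(0.58)² = 0.10092 kg·m²; centre at d = 0.12 m, so I = I_cm + Md² gives I = 0.10092 + (3.6)(0.12)² = 0.15276 kg·m².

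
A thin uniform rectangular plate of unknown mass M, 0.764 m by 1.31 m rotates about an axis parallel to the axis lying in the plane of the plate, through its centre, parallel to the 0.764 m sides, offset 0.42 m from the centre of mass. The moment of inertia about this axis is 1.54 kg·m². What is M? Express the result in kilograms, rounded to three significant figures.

4.82

I = I_cm + Md² = (1/12)Mb² + Md² = M·[0.0833333·(1.31)² + (0.42)²] = M·0.31941.
So M = 1.54 / 0.31941 = 4.8214 kg.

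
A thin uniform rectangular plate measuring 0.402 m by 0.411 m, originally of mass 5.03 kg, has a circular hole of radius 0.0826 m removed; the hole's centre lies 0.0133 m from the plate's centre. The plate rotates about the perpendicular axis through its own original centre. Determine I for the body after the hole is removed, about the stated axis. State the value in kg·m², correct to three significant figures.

Unpierced body about its centre: I₀ = (1/12)M(a²+b²) = (1/12)(5.03)[(0.402)² + (0.411)²] = 0.13855 kg·m².
The removed disk has mass m = M·πr²/(ab) = (5.03)·π(0.0826)²/(0.402·0.411) = 0.65254 kg (same uniform areal density).
Its moment of inertia about the rotation axis (parallel-axis theorem): I_hole = (1/2)mr² + md² = (1/2)(0.65254)(0.0826)² + (0.65254)(0.0133)² = 0.0023415 kg·m².
Treating the hole as negative mass, I = I₀ − I_hole = 0.13855 − 0.0023415 = 0.1362 kg·m².

0.136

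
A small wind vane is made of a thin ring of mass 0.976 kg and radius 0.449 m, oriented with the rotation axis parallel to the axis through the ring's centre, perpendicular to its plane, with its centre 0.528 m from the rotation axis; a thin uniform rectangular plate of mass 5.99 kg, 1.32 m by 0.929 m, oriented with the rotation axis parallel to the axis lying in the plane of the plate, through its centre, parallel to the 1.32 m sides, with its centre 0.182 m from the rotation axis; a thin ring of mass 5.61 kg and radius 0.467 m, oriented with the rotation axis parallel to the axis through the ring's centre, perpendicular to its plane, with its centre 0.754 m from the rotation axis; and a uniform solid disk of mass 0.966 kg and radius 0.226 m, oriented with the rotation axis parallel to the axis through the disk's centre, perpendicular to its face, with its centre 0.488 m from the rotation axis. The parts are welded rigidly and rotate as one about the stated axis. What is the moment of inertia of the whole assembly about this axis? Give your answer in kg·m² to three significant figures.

5.77

Thin ring: I_cm = MR² = (0.976)(0.449)² = 0.19676 kg·m²; centre at d = 0.528 m, so the parallel axis theorem gives I = 0.19676 + (0.976)(0.528)² = 0.46886 kg·m².
Rectangular plate: I_cm = (1/12)Mb² = (1/12)(5.99)(0.929)² = 0.4308 kg·m²; centre at d = 0.182 m, so the parallel axis theorem gives I = 0.4308 + (5.99)(0.182)² = 0.62921 kg·m².
Thin ring: I_cm = MR² = (5.61)(0.467)² = 1.2235 kg·m²; centre at d = 0.754 m, so the parallel axis theorem gives I = 1.2235 + (5.61)(0.754)² = 4.4129 kg·m².
Solid disk: I_cm = (1/2)MR² = (1/2)(0.966)(0.226)² = 0.02467 kg·m²; centre at d = 0.488 m, so the parallel axis theorem gives I = 0.02467 + (0.966)(0.488)² = 0.25472 kg·m².
Total I = 0.46886 + 0.62921 + 4.4129 + 0.25472 = 5.7656 kg·m².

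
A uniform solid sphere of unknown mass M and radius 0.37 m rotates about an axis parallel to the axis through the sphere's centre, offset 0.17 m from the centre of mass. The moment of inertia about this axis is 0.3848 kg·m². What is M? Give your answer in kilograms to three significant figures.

4.60

I = I_cm + Md² = (2/5)MR² + Md² = M·[0.4·(0.37)² + (0.17)²] = M·0.08366.
So M = 0.3848 / 0.08366 = 4.5996 kg.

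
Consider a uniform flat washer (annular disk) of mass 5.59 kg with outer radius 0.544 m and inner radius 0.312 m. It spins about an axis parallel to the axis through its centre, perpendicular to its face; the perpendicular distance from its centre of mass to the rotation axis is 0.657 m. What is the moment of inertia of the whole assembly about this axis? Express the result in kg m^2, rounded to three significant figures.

3.51

I_cm = (1/2)M(R²+r²) = (1/2)(5.59)[(0.544)² + (0.312)²] = 1.0992 kg m^2; centre at d = 0.657 m, so I = I_cm + Md² gives I = 1.0992 + (5.59)(0.657)² = 3.5121 kg m^2.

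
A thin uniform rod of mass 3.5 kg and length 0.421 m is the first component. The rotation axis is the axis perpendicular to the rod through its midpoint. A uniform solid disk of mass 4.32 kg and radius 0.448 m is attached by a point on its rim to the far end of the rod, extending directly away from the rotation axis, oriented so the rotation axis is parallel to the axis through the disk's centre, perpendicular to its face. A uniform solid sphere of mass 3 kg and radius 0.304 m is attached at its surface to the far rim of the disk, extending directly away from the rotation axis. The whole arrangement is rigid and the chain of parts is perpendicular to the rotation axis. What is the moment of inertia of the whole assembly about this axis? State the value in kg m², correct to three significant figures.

Thin rod: I_cm = (1/12)ML² = (1/12)(3.5)(0.421)² = 0.051695 kg m²; axis through the centre, so I = 0.051695 kg m².
Solid disk: I_cm = (1/2)MR² = (1/2)(4.32)(0.448)² = 0.43352 kg m²; centre at d = 0.2105 + 0.448 = 0.6585 m, so the parallel axis theorem gives I = 0.43352 + (4.32)(0.6585)² = 2.3068 kg m².
Solid sphere: I_cm = (2/5)MR² = (2/5)(3)(0.304)² = 0.1109 kg m²; centre at d = 0.2105 + 0.448 + 0.448 + 0.304 = 1.4105 m, so the parallel axis theorem gives I = 0.1109 + (3)(1.4105)² = 6.0794 kg m².
Total I = 0.051695 + 2.3068 + 6.0794 = 8.4379 kg m².

8.44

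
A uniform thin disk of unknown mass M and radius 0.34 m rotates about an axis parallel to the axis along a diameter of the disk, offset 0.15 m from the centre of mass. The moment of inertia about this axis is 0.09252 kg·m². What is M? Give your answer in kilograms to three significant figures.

I = I_cm + Md² = (1/4)MR² + Md² = M·[0.25·(0.34)² + (0.15)²] = M·0.0514.
So M = 0.09252 / 0.0514 = 1.8 kg.

1.80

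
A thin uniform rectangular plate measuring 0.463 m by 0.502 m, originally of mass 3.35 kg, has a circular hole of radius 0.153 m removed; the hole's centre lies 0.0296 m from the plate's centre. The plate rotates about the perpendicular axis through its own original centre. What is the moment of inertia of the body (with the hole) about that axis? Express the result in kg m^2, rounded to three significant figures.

Unpierced body about its centre: I₀ = (1/12)M(a²+b²) = (1/12)(3.35)[(0.463)² + (0.502)²] = 0.1302 kg m^2.
The removed disk has mass m = M·πr²/(ab) = (3.35)·π(0.153)²/(0.463·0.502) = 1.06 kg (same uniform areal density).
Its moment of inertia about the rotation axis (parallel-axis theorem): I_hole = (1/2)mr² + md² = (1/2)(1.06)(0.153)² + (1.06)(0.0296)² = 0.013335 kg m^2.
Treating the hole as negative mass, I = I₀ − I_hole = 0.1302 − 0.013335 = 0.11686 kg m^2.

0.117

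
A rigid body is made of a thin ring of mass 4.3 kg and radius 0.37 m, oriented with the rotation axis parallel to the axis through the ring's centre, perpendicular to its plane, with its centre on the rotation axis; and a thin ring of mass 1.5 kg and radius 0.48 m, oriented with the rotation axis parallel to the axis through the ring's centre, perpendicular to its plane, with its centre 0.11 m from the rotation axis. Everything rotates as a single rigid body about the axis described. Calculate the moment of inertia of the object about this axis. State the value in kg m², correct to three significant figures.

0.952

Thin ring: I_cm = MR² = (4.3)(0.37)² = 0.58867 kg m²; axis through the centre, so I = 0.58867 kg m².
Thin ring: I_cm = MR² = (1.5)(0.48)² = 0.3456 kg m²; centre at d = 0.11 m, so the parallel axis theorem gives I = 0.3456 + (1.5)(0.11)² = 0.36375 kg m².
Total I = 0.58867 + 0.36375 = 0.95242 kg m².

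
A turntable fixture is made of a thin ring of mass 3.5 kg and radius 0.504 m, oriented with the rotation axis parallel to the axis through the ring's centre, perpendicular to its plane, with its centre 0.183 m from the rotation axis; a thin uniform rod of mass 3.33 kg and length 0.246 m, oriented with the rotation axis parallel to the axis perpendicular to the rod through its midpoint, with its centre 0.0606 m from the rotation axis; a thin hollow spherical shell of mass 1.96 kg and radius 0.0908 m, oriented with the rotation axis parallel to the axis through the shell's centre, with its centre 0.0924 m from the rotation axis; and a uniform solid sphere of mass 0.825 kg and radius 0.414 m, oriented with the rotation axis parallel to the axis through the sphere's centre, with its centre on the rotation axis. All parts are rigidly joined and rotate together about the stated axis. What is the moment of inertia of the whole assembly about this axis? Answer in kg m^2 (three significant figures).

Thin ring: I_cm = MR² = (3.5)(0.504)² = 0.88906 kg m^2; centre at d = 0.183 m, so the parallel axis theorem gives I = 0.88906 + (3.5)(0.183)² = 1.0063 kg m^2.
Thin rod: I_cm = (1/12)ML² = (1/12)(3.33)(0.246)² = 0.016793 kg m^2; centre at d = 0.0606 m, so the parallel axis theorem gives I = 0.016793 + (3.33)(0.0606)² = 0.029022 kg m^2.
Spherical shell: I_cm = (2/3)MR² = (2/3)(1.96)(0.0908)² = 0.010773 kg m^2; centre at d = 0.0924 m, so the parallel axis theorem gives I = 0.010773 + (1.96)(0.0924)² = 0.027507 kg m^2.
Solid sphere: I_cm = (2/5)MR² = (2/5)(0.825)(0.414)² = 0.056561 kg m^2; axis through the centre, so I = 0.056561 kg m^2.
Total I = 1.0063 + 0.029022 + 0.027507 + 0.056561 = 1.1194 kg m^2.

1.12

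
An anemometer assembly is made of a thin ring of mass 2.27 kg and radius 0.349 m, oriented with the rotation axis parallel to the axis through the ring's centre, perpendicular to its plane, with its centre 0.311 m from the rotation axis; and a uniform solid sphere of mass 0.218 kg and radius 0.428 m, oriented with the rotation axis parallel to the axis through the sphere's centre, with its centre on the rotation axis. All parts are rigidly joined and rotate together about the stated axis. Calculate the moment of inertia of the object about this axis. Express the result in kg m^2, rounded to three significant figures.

Thin ring: I_cm = MR² = (2.27)(0.349)² = 0.27649 kg m^2; centre at d = 0.311 m, so the parallel axis theorem gives I = 0.27649 + (2.27)(0.311)² = 0.49604 kg m^2.
Solid sphere: I_cm = (2/5)MR² = (2/5)(0.218)(0.428)² = 0.015974 kg m^2; axis through the centre, so I = 0.015974 kg m^2.
Total I = 0.49604 + 0.015974 = 0.51202 kg m^2.

0.512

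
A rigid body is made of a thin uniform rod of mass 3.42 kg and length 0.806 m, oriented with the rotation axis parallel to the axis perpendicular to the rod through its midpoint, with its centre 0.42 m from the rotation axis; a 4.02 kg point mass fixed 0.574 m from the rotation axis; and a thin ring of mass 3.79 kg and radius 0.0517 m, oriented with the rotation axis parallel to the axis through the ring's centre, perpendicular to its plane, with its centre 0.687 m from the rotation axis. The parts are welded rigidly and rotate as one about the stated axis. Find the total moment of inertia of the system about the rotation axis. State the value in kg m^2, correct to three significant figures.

Thin rod: I_cm = (1/12)ML² = (1/12)(3.42)(0.806)² = 0.18515 kg m^2; centre at d = 0.42 m, so the parallel axis theorem gives I = 0.18515 + (3.42)(0.42)² = 0.78843 kg m^2.
Point mass: I_cm = 0; centre at d = 0.574 m, so the parallel axis theorem gives I = 0 + (4.02)(0.574)² = 1.3245 kg m^2.
Thin ring: I_cm = MR² = (3.79)(0.0517)² = 0.01013 kg m^2; centre at d = 0.687 m, so the parallel axis theorem gives I = 0.01013 + (3.79)(0.687)² = 1.7989 kg m^2.
Total I = 0.78843 + 1.3245 + 1.7989 = 3.9118 kg m^2.

3.91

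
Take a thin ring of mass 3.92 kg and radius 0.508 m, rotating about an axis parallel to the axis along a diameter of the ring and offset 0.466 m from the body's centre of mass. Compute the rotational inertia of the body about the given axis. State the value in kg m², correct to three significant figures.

1.36

I_cm = (1/2)MR² = (1/2)(3.92)(0.508)² = 0.50581 kg m²; centre at d = 0.466 m, so I = I_cm + Md² gives I = 0.50581 + (3.92)(0.466)² = 1.3571 kg m².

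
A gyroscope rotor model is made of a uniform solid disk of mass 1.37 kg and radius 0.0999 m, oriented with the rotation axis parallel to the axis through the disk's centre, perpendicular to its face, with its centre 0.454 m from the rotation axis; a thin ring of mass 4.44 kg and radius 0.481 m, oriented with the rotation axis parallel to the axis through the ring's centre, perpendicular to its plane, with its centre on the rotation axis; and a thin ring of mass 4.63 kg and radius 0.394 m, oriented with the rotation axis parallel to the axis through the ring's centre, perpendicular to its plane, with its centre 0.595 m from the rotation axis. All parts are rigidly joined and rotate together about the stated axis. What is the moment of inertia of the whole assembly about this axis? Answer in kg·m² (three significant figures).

3.67

Solid disk: I_cm = (1/2)MR² = (1/2)(1.37)(0.0999)² = 0.0068363 kg·m²; centre at d = 0.454 m, so I = I_cm + Md² gives I = 0.0068363 + (1.37)(0.454)² = 0.28922 kg·m².
Thin ring: I_cm = MR² = (4.44)(0.481)² = 1.0272 kg·m²; axis through the centre, so I = 1.0272 kg·m².
Thin ring: I_cm = MR² = (4.63)(0.394)² = 0.71874 kg·m²; centre at d = 0.595 m, so I = I_cm + Md² gives I = 0.71874 + (4.63)(0.595)² = 2.3579 kg·m².
Total I = 0.28922 + 1.0272 + 2.3579 = 3.6743 kg·m².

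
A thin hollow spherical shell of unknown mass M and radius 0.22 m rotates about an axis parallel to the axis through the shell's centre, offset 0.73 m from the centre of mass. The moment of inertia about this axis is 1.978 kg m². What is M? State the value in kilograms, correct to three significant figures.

I = I_cm + Md² = (2/3)MR² + Md² = M·[0.666667·(0.22)² + (0.73)²] = M·0.56517.
So M = 1.978 / 0.56517 = 3.4999 kg.

3.50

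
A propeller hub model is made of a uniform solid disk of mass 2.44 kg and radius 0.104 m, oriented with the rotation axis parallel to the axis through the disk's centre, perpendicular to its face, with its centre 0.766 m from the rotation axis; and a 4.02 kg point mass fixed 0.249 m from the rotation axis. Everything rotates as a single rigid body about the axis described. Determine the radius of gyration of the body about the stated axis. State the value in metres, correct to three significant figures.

0.512

Solid disk: I_cm = (1/2)MR² = (1/2)(2.44)(0.104)² = 0.013196 kg·m²; centre at d = 0.766 m, so I = I_cm + Md² gives I = 0.013196 + (2.44)(0.766)² = 1.4449 kg·m².
Point mass: I_cm = 0; centre at d = 0.249 m, so I = I_cm + Md² gives I = 0 + (4.02)(0.249)² = 0.24924 kg·m².
Total I = 1.6941 kg·m²; total mass M = 6.46 kg.
k = √(I/M) = √(1.6941/6.46) = 0.5121 m.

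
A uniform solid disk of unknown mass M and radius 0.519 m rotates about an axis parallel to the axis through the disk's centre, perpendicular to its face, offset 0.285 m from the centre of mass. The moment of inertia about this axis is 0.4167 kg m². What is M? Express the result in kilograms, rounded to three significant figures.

I = I_cm + Md² = (1/2)MR² + Md² = M·[0.5·(0.519)² + (0.285)²] = M·0.21591.
So M = 0.4167 / 0.21591 = 1.93 kg.

1.93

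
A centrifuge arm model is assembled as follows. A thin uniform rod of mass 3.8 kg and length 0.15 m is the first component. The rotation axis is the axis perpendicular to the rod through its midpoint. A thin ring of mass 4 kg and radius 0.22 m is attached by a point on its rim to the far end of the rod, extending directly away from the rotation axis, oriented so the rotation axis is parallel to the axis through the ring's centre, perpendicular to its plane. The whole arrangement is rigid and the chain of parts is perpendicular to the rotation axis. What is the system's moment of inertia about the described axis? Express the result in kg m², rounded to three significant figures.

Thin rod: I_cm = (1/12)ML² = (1/12)(3.8)(0.15)² = 0.007125 kg m²; axis through the centre, so I = 0.007125 kg m².
Thin ring: I_cm = MR² = (4)(0.22)² = 0.1936 kg m²; centre at d = 0.075 + 0.22 = 0.295 m, so I = I_cm + Md² gives I = 0.1936 + (4)(0.295)² = 0.5417 kg m².
Total I = 0.007125 + 0.5417 = 0.54883 kg m².

0.549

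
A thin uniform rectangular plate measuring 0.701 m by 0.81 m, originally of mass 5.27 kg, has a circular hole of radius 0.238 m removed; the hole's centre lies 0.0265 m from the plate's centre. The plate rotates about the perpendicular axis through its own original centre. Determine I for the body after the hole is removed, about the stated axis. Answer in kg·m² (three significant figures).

0.456

Unpierced body about its centre: I₀ = (1/12)M(a²+b²) = (1/12)(5.27)[(0.701)² + (0.81)²] = 0.50394 kg·m².
The removed disk has mass m = M·πr²/(ab) = (5.27)·π(0.238)²/(0.701·0.81) = 1.6516 kg (same uniform areal density).
Its moment of inertia about the rotation axis (parallel-axis theorem): I_hole = (1/2)mr² + md² = (1/2)(1.6516)(0.238)² + (1.6516)(0.0265)² = 0.047937 kg·m².
Treating the hole as negative mass, I = I₀ − I_hole = 0.50394 − 0.047937 = 0.45601 kg·m².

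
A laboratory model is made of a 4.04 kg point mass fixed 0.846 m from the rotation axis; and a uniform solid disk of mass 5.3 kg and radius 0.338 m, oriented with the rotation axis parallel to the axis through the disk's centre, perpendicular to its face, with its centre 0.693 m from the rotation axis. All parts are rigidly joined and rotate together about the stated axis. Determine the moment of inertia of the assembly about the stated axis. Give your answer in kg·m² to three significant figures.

5.74

Point mass: I_cm = 0; centre at d = 0.846 m, so the parallel axis theorem gives I = 0 + (4.04)(0.846)² = 2.8915 kg·m².
Solid disk: I_cm = (1/2)MR² = (1/2)(5.3)(0.338)² = 0.30275 kg·m²; centre at d = 0.693 m, so the parallel axis theorem gives I = 0.30275 + (5.3)(0.693)² = 2.8481 kg·m².
Total I = 2.8915 + 2.8481 = 5.7396 kg·m².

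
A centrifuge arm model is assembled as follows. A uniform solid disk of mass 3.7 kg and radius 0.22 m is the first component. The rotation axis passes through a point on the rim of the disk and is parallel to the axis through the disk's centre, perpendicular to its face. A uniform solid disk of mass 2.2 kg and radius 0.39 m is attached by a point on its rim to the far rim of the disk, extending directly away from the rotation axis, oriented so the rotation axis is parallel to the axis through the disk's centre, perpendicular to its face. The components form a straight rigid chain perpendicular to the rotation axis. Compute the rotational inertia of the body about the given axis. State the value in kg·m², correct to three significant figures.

1.95

Solid disk: I_cm = (1/2)MR² = (1/2)(3.7)(0.22)² = 0.08954 kg·m²; centre at d = 0.22 m, so I = I_cm + Md² gives I = 0.08954 + (3.7)(0.22)² = 0.26862 kg·m².
Solid disk: I_cm = (1/2)MR² = (1/2)(2.2)(0.39)² = 0.16731 kg·m²; centre at d = 0.22 + 0.22 + 0.39 = 0.83 m, so I = I_cm + Md² gives I = 0.16731 + (2.2)(0.83)² = 1.6829 kg·m².
Total I = 0.26862 + 1.6829 = 1.9515 kg·m².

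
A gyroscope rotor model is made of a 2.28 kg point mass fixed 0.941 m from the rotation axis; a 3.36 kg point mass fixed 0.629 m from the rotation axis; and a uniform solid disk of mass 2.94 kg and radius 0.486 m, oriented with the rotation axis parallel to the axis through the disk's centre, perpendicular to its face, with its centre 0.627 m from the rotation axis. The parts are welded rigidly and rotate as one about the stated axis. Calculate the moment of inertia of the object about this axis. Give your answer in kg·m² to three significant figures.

Point mass: I_cm = 0; centre at d = 0.941 m, so the parallel axis theorem gives I = 0 + (2.28)(0.941)² = 2.0189 kg·m².
Point mass: I_cm = 0; centre at d = 0.629 m, so the parallel axis theorem gives I = 0 + (3.36)(0.629)² = 1.3294 kg·m².
Solid disk: I_cm = (1/2)MR² = (1/2)(2.94)(0.486)² = 0.34721 kg·m²; centre at d = 0.627 m, so the parallel axis theorem gives I = 0.34721 + (2.94)(0.627)² = 1.503 kg·m².
Total I = 2.0189 + 1.3294 + 1.503 = 4.8513 kg·m².

4.85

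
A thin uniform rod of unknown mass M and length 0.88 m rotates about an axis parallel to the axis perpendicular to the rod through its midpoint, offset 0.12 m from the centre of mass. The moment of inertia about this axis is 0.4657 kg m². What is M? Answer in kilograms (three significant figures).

I = I_cm + Md² = (1/12)ML² + Md² = M·[0.0833333·(0.88)² + (0.12)²] = M·0.078933.
So M = 0.4657 / 0.078933 = 5.8999 kg.

5.90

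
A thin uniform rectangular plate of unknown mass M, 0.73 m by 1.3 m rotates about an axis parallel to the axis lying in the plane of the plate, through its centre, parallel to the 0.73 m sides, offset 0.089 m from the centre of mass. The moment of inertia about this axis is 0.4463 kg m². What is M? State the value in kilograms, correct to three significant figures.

I = I_cm + Md² = (1/12)Mb² + Md² = M·[0.0833333·(1.3)² + (0.089)²] = M·0.14875.
So M = 0.4463 / 0.14875 = 3.0002 kg.

3.00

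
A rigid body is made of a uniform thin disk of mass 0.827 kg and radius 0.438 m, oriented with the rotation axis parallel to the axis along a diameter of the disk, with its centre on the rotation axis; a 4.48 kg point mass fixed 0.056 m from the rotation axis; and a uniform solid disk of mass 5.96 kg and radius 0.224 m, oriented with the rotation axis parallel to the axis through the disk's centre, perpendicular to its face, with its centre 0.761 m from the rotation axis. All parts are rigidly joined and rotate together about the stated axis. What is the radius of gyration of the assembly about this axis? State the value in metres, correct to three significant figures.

Thin disk: I_cm = (1/4)MR² = (1/4)(0.827)(0.438)² = 0.039664 kg m²; axis through the centre, so I = 0.039664 kg m².
Point mass: I_cm = 0; centre at d = 0.056 m, so I = I_cm + Md² gives I = 0 + (4.48)(0.056)² = 0.014049 kg m².
Solid disk: I_cm = (1/2)MR² = (1/2)(5.96)(0.224)² = 0.14952 kg m²; centre at d = 0.761 m, so I = I_cm + Md² gives I = 0.14952 + (5.96)(0.761)² = 3.6011 kg m².
Total I = 3.6548 kg m²; total mass M = 11.267 kg.
k = √(I/M) = √(3.6548/11.267) = 0.56954 m.

0.570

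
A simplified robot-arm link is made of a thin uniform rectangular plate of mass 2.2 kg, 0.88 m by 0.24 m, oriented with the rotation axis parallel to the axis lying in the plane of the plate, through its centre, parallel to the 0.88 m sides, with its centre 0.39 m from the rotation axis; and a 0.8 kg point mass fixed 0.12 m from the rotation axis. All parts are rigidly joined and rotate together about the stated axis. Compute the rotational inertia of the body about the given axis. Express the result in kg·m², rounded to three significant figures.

0.357

Rectangular plate: I_cm = (1/12)Mb² = (1/12)(2.2)(0.24)² = 0.01056 kg·m²; centre at d = 0.39 m, so I = I_cm + Md² gives I = 0.01056 + (2.2)(0.39)² = 0.34518 kg·m².
Point mass: I_cm = 0; centre at d = 0.12 m, so I = I_cm + Md² gives I = 0 + (0.8)(0.12)² = 0.01152 kg·m².
Total I = 0.34518 + 0.01152 = 0.3567 kg·m².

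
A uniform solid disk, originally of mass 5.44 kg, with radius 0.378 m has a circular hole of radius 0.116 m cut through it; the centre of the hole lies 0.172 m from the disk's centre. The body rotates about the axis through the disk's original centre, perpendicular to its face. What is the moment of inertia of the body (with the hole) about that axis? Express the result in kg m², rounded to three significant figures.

0.370

Unpierced body about its centre: I₀ = (1/2)MR² = (1/2)(5.44)(0.378)² = 0.38864 kg m².
The removed disk has mass m = M·(r/R)² = (5.44)(0.116/0.378)² = 0.51231 kg (same uniform areal density).
Its moment of inertia about the rotation axis (parallel-axis theorem): I_hole = (1/2)mr² + md² = (1/2)(0.51231)(0.116)² + (0.51231)(0.172)² = 0.018603 kg m².
Treating the hole as negative mass, I = I₀ − I_hole = 0.38864 − 0.018603 = 0.37004 kg m².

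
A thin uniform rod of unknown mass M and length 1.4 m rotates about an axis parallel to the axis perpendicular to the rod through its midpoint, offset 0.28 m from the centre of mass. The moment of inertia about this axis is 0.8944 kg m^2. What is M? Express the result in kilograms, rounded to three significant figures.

3.70

I = I_cm + Md² = (1/12)ML² + Md² = M·[0.0833333·(1.4)² + (0.28)²] = M·0.24173.
So M = 0.8944 / 0.24173 = 3.6999 kg.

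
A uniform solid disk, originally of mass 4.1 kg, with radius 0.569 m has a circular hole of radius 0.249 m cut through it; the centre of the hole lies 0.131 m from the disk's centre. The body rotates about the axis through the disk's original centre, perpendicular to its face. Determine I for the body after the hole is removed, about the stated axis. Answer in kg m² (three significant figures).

Unpierced body about its centre: I₀ = (1/2)MR² = (1/2)(4.1)(0.569)² = 0.66371 kg m².
The removed disk has mass m = M·(r/R)² = (4.1)(0.249/0.569)² = 0.78516 kg (same uniform areal density).
Its moment of inertia about the rotation axis (parallel-axis theorem): I_hole = (1/2)mr² + md² = (1/2)(0.78516)(0.249)² + (0.78516)(0.131)² = 0.037814 kg m².
Treating the hole as negative mass, I = I₀ − I_hole = 0.66371 − 0.037814 = 0.6259 kg m².

0.626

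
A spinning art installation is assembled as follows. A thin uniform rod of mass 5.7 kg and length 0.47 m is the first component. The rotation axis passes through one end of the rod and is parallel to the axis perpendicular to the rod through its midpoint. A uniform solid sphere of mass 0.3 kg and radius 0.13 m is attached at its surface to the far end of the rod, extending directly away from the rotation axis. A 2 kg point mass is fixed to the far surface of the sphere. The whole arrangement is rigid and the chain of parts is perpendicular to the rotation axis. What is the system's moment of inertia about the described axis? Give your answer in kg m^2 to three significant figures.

1.60

Thin rod: I_cm = (1/12)ML² = (1/12)(5.7)(0.47)² = 0.10493 kg m^2; centre at d = 0.235 m, so I = I_cm + Md² gives I = 0.10493 + (5.7)(0.235)² = 0.41971 kg m^2.
Solid sphere: I_cm = (2/5)MR² = (2/5)(0.3)(0.13)² = 0.002028 kg m^2; centre at d = 0.235 + 0.235 + 0.13 = 0.6 m, so I = I_cm + Md² gives I = 0.002028 + (0.3)(0.6)² = 0.11003 kg m^2.
Point mass: I_cm = 0; centre at d = 0.235 + 0.235 + 0.13 + 0.13 = 0.73 m, so I = I_cm + Md² gives I = 0 + (2)(0.73)² = 1.0658 kg m^2.
Total I = 0.41971 + 0.11003 + 1.0658 = 1.5955 kg m^2.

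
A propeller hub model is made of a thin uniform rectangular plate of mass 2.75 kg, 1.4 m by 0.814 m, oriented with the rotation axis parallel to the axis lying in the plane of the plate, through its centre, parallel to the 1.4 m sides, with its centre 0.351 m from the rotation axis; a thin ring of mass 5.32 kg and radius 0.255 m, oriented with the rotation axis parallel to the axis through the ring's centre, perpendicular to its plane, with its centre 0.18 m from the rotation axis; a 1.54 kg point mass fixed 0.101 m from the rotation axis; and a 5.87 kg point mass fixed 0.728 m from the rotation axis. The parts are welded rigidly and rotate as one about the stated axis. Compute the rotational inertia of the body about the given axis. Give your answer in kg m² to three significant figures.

Rectangular plate: I_cm = (1/12)Mb² = (1/12)(2.75)(0.814)² = 0.15184 kg m²; centre at d = 0.351 m, so the parallel axis theorem gives I = 0.15184 + (2.75)(0.351)² = 0.49065 kg m².
Thin ring: I_cm = MR² = (5.32)(0.255)² = 0.34593 kg m²; centre at d = 0.18 m, so the parallel axis theorem gives I = 0.34593 + (5.32)(0.18)² = 0.5183 kg m².
Point mass: I_cm = 0; centre at d = 0.101 m, so the parallel axis theorem gives I = 0 + (1.54)(0.101)² = 0.01571 kg m².
Point mass: I_cm = 0; centre at d = 0.728 m, so the parallel axis theorem gives I = 0 + (5.87)(0.728)² = 3.111 kg m².
Total I = 0.49065 + 0.5183 + 0.01571 + 3.111 = 4.1357 kg m².

4.14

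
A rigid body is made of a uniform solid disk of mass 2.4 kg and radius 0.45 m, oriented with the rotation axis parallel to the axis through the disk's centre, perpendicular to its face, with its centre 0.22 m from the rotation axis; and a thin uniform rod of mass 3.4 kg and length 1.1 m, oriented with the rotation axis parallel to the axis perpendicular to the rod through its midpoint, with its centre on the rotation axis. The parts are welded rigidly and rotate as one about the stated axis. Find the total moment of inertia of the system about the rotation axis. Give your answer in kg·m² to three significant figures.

Solid disk: I_cm = (1/2)MR² = (1/2)(2.4)(0.45)² = 0.243 kg·m²; centre at d = 0.22 m, so the parallel axis theorem gives I = 0.243 + (2.4)(0.22)² = 0.35916 kg·m².
Thin rod: I_cm = (1/12)ML² = (1/12)(3.4)(1.1)² = 0.34283 kg·m²; axis through the centre, so I = 0.34283 kg·m².
Total I = 0.35916 + 0.34283 = 0.70199 kg·m².

0.702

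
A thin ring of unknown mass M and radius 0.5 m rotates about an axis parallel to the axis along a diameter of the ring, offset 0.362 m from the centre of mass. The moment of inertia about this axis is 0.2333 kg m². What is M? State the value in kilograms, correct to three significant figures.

I = I_cm + Md² = (1/2)MR² + Md² = M·[0.5·(0.5)² + (0.362)²] = M·0.25604.
So M = 0.2333 / 0.25604 = 0.91117 kg.

0.911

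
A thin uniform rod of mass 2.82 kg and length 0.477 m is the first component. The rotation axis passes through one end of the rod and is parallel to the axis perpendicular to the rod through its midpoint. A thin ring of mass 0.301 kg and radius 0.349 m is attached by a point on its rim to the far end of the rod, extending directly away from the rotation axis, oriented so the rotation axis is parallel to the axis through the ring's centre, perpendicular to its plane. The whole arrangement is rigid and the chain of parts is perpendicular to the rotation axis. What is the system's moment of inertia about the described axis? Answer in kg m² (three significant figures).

Thin rod: I_cm = (1/12)ML² = (1/12)(2.82)(0.477)² = 0.053469 kg m²; centre at d = 0.2385 m, so I = I_cm + Md² gives I = 0.053469 + (2.82)(0.2385)² = 0.21388 kg m².
Thin ring: I_cm = MR² = (0.301)(0.349)² = 0.036662 kg m²; centre at d = 0.2385 + 0.2385 + 0.349 = 0.826 m, so I = I_cm + Md² gives I = 0.036662 + (0.301)(0.826)² = 0.24203 kg m².
Total I = 0.21388 + 0.24203 = 0.4559 kg m².

0.456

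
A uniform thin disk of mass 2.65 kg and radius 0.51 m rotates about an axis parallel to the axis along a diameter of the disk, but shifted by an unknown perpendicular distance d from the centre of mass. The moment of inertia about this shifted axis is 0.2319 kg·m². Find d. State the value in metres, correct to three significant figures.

About the centre-of-mass axis, I_cm = (1/4)MR² = (1/4)(2.65)(0.51)² = 0.17232 kg·m².
Parallel axis theorem: I = I_cm + Md², so Md² = 0.2319 − 0.17232 = 0.059584 kg·m².
d = √(0.059584 / 2.65) = 0.14995 m.

0.150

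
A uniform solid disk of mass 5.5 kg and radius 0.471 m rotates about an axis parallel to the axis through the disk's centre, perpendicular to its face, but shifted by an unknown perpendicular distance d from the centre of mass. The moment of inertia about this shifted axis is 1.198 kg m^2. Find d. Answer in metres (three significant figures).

0.327

About the centre-of-mass axis, I_cm = (1/2)MR² = (1/2)(5.5)(0.471)² = 0.61006 kg m^2.
Parallel axis theorem: I = I_cm + Md², so Md² = 1.198 − 0.61006 = 0.58794 kg m^2.
d = √(0.58794 / 5.5) = 0.32695 m.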